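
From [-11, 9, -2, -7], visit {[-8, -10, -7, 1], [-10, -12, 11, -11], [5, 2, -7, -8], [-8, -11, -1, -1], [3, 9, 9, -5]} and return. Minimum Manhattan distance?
162
(one optimal route: (-11, 9, -2, -7) → (-10, -12, 11, -11) → (-8, -11, -1, -1) → (-8, -10, -7, 1) → (5, 2, -7, -8) → (3, 9, 9, -5) → (-11, 9, -2, -7))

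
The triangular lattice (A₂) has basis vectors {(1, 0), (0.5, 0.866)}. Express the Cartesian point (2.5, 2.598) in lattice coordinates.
b₁ + 3b₂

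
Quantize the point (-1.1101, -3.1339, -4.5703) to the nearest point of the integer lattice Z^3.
(-1, -3, -5)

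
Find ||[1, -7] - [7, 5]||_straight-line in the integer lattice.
13.4164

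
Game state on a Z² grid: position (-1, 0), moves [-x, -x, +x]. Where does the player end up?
(-2, 0)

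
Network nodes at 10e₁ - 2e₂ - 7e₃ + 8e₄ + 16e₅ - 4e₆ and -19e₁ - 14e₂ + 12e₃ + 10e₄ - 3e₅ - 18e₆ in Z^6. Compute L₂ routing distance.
43.6692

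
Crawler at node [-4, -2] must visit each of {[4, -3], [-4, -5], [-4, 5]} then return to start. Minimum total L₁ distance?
36
(one optimal route: (-4, -2) → (4, -3) → (-4, -5) → (-4, 5) → (-4, -2))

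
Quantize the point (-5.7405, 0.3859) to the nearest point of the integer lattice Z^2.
(-6, 0)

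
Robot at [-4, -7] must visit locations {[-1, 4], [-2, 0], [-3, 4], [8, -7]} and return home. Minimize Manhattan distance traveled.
48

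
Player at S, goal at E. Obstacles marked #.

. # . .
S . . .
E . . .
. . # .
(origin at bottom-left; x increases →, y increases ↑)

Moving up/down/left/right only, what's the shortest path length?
1
(one shortest path: (0, 2) → (0, 1))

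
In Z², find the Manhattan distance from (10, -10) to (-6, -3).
23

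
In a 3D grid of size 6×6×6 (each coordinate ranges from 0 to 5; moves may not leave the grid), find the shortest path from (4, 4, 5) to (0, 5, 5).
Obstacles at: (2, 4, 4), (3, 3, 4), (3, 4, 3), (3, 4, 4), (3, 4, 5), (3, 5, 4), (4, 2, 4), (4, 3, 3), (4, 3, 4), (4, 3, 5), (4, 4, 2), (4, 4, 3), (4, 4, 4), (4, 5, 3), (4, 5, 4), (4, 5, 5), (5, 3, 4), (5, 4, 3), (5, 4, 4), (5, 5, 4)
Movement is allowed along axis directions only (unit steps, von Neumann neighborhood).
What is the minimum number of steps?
11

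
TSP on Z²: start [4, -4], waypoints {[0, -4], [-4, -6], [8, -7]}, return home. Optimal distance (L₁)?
30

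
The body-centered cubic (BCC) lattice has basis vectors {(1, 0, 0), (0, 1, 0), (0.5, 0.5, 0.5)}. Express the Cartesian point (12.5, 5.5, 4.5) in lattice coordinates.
8b₁ + b₂ + 9b₃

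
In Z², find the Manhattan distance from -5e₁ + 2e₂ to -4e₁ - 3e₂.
6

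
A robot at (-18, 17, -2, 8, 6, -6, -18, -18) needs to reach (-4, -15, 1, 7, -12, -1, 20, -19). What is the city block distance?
112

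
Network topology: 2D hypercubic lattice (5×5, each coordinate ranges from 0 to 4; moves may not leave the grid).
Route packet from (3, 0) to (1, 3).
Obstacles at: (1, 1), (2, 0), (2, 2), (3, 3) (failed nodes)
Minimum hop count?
9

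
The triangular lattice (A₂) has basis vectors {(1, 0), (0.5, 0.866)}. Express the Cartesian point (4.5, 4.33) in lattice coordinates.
2b₁ + 5b₂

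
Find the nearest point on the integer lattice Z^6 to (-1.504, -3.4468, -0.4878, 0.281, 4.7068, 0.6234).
(-2, -3, 0, 0, 5, 1)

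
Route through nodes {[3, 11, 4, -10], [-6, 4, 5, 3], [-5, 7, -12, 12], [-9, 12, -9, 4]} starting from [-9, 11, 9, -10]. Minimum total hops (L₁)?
93
(one optimal route: (-9, 11, 9, -10) → (3, 11, 4, -10) → (-6, 4, 5, 3) → (-9, 12, -9, 4) → (-5, 7, -12, 12))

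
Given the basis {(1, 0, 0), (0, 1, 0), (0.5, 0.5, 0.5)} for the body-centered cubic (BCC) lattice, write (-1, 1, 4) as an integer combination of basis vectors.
-5b₁ - 3b₂ + 8b₃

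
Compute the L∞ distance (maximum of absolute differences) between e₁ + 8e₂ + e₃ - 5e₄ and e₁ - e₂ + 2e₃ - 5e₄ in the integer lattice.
9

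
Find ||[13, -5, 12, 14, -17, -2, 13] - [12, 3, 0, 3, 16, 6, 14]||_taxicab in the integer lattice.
74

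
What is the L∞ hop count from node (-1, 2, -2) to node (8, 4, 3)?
9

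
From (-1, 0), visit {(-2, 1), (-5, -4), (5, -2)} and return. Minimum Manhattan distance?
30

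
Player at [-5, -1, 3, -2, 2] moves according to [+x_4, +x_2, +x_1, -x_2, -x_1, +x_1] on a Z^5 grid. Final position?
(-4, -1, 3, -1, 2)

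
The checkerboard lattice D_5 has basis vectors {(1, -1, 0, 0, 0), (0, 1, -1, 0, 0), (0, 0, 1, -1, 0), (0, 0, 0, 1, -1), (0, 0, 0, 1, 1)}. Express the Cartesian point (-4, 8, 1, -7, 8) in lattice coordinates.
-4b₁ + 4b₂ + 5b₃ - 5b₄ + 3b₅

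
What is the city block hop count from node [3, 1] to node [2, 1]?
1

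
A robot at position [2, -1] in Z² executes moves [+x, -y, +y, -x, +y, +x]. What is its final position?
(3, 0)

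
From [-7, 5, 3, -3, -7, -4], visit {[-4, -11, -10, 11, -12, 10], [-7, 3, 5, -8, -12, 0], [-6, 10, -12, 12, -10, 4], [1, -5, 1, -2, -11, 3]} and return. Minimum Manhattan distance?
172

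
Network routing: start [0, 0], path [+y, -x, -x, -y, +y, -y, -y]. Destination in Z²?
(-2, -1)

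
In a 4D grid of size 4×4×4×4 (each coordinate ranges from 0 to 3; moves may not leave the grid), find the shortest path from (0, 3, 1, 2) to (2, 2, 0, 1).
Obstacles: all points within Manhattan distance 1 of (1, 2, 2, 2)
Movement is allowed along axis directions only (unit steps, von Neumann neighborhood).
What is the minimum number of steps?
5
(one shortest path: (0, 3, 1, 2) → (1, 3, 1, 2) → (2, 3, 1, 2) → (2, 2, 1, 2) → (2, 2, 0, 2) → (2, 2, 0, 1))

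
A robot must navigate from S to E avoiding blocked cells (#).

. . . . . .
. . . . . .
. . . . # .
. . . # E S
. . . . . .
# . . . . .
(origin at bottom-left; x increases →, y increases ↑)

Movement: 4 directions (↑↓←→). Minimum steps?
1
(one shortest path: (5, 2) → (4, 2))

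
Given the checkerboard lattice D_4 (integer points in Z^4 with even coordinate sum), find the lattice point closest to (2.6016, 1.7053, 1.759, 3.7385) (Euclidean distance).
(2, 2, 2, 4)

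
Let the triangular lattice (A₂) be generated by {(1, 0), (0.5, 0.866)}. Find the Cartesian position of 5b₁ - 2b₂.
(4, -1.732)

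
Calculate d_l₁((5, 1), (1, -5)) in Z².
10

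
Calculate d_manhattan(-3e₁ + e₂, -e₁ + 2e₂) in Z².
3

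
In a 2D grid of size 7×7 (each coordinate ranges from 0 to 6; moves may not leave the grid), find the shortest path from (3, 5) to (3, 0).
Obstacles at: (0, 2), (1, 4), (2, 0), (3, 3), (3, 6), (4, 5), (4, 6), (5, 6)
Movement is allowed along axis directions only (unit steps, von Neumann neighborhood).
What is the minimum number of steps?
7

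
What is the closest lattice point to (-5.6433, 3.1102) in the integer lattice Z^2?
(-6, 3)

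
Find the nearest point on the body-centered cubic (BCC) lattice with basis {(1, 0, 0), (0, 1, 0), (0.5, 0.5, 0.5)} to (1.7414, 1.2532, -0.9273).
(2, 1, -1)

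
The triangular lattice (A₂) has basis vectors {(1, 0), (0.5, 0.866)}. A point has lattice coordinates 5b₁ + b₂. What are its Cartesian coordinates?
(5.5, 0.866)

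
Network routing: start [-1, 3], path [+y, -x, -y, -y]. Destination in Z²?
(-2, 2)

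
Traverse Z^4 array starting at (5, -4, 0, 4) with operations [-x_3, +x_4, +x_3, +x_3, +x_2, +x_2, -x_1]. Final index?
(4, -2, 1, 5)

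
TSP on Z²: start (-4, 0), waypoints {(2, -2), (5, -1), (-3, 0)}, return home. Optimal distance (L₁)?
22
(one optimal route: (-4, 0) → (2, -2) → (5, -1) → (-3, 0) → (-4, 0))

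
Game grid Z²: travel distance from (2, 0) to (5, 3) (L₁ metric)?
6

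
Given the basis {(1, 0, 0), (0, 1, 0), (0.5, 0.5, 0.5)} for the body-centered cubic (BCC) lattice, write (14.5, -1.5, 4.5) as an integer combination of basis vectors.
10b₁ - 6b₂ + 9b₃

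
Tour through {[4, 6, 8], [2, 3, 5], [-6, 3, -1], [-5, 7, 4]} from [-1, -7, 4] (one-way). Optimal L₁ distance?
46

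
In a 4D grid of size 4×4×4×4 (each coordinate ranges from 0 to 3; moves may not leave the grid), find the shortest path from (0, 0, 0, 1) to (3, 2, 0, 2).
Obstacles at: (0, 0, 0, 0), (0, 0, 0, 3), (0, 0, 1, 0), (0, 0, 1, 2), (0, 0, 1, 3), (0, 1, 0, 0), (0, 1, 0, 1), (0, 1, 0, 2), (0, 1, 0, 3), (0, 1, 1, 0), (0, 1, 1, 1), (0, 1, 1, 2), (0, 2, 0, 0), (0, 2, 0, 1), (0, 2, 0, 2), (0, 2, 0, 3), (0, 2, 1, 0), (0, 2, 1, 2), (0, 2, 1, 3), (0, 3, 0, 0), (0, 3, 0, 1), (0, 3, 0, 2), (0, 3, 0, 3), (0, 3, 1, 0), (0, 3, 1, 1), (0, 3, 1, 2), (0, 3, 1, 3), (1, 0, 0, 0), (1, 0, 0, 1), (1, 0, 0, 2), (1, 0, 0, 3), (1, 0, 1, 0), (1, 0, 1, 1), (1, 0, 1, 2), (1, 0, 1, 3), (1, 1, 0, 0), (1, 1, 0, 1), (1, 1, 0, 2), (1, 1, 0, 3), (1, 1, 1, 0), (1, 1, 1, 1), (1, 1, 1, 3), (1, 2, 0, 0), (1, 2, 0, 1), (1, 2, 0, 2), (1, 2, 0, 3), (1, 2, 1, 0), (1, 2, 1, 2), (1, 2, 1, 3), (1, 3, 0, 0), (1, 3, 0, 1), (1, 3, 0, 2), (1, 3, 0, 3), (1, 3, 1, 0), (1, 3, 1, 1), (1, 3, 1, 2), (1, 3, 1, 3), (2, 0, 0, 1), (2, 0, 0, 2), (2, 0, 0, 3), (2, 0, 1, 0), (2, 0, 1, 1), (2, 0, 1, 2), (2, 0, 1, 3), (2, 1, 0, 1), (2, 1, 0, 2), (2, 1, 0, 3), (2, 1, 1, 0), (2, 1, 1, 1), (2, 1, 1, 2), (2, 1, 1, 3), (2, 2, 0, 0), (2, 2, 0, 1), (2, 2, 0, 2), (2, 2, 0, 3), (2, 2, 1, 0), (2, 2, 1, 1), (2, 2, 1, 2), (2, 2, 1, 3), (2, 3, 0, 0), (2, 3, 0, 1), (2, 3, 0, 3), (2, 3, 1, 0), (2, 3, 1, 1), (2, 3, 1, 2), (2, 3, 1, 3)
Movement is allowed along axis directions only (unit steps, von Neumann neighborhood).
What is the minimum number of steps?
10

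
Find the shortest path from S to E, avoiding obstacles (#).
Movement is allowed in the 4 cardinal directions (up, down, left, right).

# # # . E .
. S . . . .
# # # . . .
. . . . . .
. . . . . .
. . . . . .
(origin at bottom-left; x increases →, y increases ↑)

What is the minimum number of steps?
4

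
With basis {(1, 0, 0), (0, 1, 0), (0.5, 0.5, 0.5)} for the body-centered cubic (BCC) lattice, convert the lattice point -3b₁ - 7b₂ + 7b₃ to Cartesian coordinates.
(0.5, -3.5, 3.5)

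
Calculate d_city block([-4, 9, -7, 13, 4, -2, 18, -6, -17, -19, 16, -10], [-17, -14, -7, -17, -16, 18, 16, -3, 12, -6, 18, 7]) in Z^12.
172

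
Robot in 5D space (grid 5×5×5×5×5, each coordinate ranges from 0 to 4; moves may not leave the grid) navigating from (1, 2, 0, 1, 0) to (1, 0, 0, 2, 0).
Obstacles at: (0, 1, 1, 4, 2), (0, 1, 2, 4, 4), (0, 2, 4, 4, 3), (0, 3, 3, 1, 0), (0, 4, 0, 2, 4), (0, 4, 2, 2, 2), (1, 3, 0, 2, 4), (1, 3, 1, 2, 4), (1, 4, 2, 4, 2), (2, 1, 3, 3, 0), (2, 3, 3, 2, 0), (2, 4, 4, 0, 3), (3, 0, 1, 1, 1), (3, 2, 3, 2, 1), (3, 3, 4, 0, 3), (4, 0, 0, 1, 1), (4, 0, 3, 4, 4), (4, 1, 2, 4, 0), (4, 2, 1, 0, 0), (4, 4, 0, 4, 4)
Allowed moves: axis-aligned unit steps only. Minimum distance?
3
(one shortest path: (1, 2, 0, 1, 0) → (1, 1, 0, 1, 0) → (1, 0, 0, 1, 0) → (1, 0, 0, 2, 0))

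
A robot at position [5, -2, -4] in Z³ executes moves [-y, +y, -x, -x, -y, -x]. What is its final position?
(2, -3, -4)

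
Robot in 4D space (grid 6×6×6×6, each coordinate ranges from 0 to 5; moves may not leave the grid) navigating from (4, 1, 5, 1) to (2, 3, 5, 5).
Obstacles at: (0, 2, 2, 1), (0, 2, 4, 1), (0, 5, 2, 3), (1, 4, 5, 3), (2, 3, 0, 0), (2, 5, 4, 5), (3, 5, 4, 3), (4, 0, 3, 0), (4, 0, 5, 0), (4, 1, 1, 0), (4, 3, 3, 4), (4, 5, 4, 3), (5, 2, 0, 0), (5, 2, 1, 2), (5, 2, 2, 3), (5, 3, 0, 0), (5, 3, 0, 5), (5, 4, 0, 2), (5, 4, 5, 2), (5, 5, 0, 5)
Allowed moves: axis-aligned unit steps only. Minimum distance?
8
(one shortest path: (4, 1, 5, 1) → (3, 1, 5, 1) → (2, 1, 5, 1) → (2, 2, 5, 1) → (2, 3, 5, 1) → (2, 3, 5, 2) → (2, 3, 5, 3) → (2, 3, 5, 4) → (2, 3, 5, 5))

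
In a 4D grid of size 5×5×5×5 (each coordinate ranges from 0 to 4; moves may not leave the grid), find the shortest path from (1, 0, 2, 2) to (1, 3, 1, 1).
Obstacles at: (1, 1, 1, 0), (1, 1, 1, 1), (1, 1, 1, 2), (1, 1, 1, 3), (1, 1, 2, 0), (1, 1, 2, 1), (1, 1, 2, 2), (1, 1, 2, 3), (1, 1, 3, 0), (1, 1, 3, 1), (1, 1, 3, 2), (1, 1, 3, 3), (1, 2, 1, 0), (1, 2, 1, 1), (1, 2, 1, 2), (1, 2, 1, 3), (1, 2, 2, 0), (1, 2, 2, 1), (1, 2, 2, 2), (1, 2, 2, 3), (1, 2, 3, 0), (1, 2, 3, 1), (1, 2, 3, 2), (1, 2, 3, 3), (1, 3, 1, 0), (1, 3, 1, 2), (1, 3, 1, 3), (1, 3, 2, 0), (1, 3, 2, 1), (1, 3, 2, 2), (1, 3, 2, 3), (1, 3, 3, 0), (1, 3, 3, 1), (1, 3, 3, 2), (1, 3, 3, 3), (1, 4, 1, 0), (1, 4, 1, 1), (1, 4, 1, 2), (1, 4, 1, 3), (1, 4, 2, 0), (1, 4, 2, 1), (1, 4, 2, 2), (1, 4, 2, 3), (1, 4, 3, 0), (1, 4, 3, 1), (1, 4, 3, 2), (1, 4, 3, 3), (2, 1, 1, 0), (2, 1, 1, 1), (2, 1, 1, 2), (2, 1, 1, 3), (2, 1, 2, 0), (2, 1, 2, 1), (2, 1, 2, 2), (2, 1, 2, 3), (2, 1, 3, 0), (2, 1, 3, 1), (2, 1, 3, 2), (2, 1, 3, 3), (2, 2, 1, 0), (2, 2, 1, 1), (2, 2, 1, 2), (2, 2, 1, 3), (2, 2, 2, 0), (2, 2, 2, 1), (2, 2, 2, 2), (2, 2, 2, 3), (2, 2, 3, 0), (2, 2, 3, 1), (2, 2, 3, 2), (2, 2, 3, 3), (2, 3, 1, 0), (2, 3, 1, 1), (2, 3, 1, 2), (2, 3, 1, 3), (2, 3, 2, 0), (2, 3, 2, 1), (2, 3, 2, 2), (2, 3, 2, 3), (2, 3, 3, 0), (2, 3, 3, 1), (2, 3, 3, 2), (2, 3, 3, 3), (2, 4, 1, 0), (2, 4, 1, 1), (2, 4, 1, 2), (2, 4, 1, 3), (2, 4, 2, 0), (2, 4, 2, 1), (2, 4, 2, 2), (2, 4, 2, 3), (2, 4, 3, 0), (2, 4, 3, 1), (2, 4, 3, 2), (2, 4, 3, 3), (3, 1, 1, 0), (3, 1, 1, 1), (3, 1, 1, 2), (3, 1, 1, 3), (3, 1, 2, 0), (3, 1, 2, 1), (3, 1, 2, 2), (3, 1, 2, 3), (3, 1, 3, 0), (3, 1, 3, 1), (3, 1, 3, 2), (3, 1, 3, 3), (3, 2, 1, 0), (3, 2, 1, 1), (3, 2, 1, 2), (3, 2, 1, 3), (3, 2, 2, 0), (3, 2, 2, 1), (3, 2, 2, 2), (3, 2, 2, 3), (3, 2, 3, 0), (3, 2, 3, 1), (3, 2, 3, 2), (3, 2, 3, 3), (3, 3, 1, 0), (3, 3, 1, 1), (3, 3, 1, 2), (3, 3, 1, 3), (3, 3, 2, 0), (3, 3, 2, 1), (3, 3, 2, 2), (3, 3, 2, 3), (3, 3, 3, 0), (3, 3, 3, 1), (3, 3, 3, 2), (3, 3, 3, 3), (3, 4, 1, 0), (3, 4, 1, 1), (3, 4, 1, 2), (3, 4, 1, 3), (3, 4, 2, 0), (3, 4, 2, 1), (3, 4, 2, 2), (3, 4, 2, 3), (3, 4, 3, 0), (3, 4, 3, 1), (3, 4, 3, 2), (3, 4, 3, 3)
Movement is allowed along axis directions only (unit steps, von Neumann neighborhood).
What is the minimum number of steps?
7
(one shortest path: (1, 0, 2, 2) → (0, 0, 2, 2) → (0, 1, 2, 2) → (0, 2, 2, 2) → (0, 3, 2, 2) → (0, 3, 1, 2) → (0, 3, 1, 1) → (1, 3, 1, 1))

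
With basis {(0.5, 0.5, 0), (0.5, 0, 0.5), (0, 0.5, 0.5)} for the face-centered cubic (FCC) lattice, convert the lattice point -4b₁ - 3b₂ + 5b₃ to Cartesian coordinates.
(-3.5, 0.5, 1)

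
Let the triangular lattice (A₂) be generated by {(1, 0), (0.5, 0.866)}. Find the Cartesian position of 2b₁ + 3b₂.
(3.5, 2.598)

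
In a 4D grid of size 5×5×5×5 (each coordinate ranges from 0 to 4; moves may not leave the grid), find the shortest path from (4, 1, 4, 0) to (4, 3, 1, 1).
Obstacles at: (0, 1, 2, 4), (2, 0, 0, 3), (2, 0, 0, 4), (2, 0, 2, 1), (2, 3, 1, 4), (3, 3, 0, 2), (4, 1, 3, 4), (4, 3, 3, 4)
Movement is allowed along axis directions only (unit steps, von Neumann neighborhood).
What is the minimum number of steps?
6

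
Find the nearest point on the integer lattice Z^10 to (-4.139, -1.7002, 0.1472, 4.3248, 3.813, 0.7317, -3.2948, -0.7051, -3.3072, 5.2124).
(-4, -2, 0, 4, 4, 1, -3, -1, -3, 5)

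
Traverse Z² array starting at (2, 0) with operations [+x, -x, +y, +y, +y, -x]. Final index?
(1, 3)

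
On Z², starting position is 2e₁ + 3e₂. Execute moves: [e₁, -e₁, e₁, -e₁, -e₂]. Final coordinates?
(2, 2)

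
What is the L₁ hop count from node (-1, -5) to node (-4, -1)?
7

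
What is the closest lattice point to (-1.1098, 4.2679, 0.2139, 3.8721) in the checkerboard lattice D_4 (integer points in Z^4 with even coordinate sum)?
(-1, 5, 0, 4)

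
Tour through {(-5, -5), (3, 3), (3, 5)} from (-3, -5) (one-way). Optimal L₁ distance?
20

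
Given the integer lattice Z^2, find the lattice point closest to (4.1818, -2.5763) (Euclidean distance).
(4, -3)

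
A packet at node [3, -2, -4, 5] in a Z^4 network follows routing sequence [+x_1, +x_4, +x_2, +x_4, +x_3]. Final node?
(4, -1, -3, 7)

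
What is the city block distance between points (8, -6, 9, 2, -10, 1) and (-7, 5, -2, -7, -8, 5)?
52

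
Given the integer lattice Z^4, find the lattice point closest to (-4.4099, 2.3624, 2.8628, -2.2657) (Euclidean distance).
(-4, 2, 3, -2)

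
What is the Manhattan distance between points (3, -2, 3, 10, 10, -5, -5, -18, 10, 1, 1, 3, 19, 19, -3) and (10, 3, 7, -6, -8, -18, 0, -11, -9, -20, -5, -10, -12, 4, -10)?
187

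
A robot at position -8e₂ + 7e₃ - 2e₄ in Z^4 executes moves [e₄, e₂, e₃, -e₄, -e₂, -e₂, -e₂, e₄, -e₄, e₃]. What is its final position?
(0, -10, 9, -2)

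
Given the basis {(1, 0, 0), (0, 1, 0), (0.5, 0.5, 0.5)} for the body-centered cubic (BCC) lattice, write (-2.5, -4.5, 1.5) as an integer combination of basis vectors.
-4b₁ - 6b₂ + 3b₃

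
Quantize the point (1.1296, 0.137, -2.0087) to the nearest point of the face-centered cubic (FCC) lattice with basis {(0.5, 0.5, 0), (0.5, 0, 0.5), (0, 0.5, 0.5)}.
(1, 0, -2)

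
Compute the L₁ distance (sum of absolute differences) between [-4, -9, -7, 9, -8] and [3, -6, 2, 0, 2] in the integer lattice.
38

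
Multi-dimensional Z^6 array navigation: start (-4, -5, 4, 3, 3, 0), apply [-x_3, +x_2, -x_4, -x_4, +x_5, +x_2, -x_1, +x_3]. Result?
(-5, -3, 4, 1, 4, 0)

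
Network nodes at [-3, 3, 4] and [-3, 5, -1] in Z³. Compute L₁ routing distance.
7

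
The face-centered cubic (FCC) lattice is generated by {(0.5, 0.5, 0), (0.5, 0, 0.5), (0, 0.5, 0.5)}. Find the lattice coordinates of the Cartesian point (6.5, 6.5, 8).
5b₁ + 8b₂ + 8b₃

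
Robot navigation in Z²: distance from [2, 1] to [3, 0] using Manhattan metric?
2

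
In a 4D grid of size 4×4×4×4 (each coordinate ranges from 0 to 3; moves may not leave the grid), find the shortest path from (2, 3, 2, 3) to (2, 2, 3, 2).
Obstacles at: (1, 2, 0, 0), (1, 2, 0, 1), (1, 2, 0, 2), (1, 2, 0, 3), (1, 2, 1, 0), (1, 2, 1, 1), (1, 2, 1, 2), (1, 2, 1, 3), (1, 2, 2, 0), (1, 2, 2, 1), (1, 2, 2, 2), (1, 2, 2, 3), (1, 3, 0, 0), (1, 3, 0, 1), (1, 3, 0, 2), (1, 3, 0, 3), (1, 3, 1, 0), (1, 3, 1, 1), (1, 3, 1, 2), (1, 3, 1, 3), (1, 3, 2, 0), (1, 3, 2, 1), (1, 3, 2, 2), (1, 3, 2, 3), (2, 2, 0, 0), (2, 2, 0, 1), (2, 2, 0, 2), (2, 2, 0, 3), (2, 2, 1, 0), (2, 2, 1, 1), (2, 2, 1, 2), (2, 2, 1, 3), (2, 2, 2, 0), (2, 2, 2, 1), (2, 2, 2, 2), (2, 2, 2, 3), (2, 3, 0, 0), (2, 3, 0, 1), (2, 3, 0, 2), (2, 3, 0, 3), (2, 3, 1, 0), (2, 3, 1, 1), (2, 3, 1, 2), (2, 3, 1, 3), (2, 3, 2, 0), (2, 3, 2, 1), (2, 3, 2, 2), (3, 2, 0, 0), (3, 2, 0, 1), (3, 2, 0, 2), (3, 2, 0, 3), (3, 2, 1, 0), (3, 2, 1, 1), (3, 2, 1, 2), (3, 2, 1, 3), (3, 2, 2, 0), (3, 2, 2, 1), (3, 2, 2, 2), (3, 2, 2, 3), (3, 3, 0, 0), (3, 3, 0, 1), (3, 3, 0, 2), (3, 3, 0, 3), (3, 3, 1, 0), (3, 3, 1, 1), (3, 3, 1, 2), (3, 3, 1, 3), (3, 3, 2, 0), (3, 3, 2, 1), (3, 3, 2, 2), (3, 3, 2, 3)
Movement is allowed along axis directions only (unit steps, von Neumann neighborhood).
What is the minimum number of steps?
3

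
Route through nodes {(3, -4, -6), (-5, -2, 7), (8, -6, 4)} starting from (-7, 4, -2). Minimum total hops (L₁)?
54
(one optimal route: (-7, 4, -2) → (-5, -2, 7) → (8, -6, 4) → (3, -4, -6))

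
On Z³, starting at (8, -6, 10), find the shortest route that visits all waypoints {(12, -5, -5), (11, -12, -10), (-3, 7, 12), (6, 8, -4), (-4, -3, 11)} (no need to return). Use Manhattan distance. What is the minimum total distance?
87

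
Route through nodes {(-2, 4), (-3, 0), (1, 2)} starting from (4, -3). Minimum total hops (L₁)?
18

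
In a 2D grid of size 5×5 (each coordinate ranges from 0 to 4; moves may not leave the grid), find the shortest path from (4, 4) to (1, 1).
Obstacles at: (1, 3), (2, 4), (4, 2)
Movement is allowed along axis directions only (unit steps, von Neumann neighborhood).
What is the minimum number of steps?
6
(one shortest path: (4, 4) → (3, 4) → (3, 3) → (2, 3) → (2, 2) → (1, 2) → (1, 1))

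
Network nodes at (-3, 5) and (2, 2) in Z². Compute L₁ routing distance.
8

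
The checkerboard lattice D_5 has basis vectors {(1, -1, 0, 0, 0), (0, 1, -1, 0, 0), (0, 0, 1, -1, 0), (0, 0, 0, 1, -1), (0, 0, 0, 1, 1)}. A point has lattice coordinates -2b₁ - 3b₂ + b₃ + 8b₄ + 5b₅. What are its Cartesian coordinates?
(-2, -1, 4, 12, -3)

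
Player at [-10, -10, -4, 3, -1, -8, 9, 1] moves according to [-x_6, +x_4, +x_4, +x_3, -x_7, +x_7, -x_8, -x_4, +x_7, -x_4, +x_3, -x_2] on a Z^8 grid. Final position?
(-10, -11, -2, 3, -1, -9, 10, 0)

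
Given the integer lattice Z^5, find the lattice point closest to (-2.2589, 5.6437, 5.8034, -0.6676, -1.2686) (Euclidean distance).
(-2, 6, 6, -1, -1)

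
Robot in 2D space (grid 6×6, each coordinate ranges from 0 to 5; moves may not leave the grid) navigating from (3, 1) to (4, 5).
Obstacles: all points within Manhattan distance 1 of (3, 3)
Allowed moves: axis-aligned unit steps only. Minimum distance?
7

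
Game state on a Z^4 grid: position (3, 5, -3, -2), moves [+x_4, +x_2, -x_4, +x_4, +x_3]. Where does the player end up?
(3, 6, -2, -1)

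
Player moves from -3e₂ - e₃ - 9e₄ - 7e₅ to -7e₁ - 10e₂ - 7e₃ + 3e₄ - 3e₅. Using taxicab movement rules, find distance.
36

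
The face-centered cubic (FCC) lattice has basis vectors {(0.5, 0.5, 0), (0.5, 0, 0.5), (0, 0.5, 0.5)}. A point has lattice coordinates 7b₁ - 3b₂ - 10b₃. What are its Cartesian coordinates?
(2, -1.5, -6.5)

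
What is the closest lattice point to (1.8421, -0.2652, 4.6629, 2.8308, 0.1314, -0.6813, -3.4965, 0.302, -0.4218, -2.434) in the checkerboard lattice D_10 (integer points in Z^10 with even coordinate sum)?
(2, 0, 5, 3, 0, -1, -3, 0, 0, -2)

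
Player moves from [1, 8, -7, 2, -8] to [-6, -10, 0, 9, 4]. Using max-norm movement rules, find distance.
18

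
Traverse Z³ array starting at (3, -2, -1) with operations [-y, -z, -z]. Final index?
(3, -3, -3)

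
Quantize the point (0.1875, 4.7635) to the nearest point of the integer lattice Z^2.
(0, 5)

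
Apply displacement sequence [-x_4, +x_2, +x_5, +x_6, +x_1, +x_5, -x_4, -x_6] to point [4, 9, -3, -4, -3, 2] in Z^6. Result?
(5, 10, -3, -6, -1, 2)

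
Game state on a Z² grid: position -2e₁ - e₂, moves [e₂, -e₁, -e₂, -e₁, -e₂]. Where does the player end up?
(-4, -2)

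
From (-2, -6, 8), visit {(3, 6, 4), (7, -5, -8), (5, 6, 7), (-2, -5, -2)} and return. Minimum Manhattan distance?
78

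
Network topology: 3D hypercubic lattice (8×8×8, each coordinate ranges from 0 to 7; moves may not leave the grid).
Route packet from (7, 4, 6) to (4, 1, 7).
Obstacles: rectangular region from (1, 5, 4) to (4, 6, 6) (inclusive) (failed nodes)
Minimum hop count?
7
(one shortest path: (7, 4, 6) → (6, 4, 6) → (5, 4, 6) → (4, 4, 6) → (4, 3, 6) → (4, 2, 6) → (4, 1, 6) → (4, 1, 7))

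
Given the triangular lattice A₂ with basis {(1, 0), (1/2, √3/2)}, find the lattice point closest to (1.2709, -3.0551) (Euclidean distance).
(1, -3.464)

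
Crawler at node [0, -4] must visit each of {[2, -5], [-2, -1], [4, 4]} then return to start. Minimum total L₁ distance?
30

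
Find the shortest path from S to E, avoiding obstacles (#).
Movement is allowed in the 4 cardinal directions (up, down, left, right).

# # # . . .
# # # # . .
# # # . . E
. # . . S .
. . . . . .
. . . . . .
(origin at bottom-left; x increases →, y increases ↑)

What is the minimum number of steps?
2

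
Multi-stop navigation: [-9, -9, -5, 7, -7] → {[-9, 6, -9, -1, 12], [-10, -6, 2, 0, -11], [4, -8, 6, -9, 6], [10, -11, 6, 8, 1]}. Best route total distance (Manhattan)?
157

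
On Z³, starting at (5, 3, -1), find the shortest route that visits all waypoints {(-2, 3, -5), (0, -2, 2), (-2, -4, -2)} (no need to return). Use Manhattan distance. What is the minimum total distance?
29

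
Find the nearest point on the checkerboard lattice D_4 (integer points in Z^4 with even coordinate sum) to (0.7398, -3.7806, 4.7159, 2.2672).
(1, -4, 5, 2)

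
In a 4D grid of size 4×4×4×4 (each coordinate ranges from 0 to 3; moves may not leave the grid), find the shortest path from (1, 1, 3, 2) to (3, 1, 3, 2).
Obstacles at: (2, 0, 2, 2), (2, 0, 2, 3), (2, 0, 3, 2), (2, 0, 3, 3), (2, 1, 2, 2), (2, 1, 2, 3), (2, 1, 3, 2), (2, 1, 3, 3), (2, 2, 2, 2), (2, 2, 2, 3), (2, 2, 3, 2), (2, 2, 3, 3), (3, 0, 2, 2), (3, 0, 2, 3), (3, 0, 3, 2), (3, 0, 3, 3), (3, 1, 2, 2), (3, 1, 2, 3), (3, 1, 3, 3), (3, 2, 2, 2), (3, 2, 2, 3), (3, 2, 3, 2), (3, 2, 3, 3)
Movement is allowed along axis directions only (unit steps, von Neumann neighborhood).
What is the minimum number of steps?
4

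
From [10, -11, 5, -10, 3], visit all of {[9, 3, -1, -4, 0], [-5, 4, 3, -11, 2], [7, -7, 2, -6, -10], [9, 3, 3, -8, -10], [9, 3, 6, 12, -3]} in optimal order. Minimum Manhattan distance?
126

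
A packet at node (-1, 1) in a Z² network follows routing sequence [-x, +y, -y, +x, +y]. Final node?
(-1, 2)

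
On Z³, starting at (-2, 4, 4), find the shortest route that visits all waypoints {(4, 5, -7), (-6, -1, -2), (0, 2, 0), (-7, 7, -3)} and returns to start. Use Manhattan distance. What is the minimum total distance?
64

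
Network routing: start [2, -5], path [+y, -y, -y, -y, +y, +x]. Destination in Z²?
(3, -6)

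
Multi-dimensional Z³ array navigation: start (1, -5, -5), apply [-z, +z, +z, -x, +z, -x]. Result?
(-1, -5, -3)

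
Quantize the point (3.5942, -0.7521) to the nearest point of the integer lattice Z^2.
(4, -1)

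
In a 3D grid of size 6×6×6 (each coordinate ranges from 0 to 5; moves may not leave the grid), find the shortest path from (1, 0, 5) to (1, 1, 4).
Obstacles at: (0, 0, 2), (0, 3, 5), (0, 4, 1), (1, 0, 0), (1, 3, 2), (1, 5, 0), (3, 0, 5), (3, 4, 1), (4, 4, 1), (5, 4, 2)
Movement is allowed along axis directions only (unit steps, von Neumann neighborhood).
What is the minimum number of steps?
2
(one shortest path: (1, 0, 5) → (1, 1, 5) → (1, 1, 4))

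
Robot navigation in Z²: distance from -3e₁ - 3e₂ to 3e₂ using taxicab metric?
9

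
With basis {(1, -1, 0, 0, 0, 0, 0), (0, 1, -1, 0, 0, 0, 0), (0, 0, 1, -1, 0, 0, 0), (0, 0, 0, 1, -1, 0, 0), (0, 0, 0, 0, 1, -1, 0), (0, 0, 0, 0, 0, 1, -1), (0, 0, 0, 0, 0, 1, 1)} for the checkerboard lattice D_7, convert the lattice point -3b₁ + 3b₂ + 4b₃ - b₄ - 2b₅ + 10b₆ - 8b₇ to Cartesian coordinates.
(-3, 6, 1, -5, -1, 4, -18)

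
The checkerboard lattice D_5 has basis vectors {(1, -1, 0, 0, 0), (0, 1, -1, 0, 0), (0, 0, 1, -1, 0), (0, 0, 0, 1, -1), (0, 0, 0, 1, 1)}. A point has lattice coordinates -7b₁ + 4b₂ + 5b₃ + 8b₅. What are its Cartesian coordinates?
(-7, 11, 1, 3, 8)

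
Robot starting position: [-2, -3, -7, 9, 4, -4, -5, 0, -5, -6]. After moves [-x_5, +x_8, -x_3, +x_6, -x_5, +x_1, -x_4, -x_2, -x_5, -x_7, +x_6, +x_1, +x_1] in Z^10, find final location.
(1, -4, -8, 8, 1, -2, -6, 1, -5, -6)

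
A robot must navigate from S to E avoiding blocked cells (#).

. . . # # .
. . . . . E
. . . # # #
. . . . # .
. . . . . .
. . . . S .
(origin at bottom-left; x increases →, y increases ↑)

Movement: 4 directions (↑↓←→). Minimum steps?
9
(one shortest path: (4, 0) → (3, 0) → (2, 0) → (2, 1) → (2, 2) → (2, 3) → (2, 4) → (3, 4) → (4, 4) → (5, 4))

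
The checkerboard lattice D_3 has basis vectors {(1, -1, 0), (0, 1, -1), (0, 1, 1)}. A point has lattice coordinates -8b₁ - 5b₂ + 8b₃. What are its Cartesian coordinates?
(-8, 11, 13)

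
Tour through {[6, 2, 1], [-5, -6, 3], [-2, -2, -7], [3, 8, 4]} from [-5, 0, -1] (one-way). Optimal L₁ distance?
59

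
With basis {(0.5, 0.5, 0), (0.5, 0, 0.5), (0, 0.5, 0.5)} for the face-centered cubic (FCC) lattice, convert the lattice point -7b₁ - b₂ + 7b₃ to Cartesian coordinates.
(-4, 0, 3)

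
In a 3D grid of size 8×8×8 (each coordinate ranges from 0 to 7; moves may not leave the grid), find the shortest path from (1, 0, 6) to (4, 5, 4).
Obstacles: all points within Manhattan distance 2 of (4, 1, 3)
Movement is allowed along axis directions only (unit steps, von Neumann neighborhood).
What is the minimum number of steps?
10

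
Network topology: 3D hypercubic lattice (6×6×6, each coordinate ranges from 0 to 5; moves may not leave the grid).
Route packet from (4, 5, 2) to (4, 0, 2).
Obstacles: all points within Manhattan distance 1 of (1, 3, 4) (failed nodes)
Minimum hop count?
5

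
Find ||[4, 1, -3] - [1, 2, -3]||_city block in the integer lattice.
4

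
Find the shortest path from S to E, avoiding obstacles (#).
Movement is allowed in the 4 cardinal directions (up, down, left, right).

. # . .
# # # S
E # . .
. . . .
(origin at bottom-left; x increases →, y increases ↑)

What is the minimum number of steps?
6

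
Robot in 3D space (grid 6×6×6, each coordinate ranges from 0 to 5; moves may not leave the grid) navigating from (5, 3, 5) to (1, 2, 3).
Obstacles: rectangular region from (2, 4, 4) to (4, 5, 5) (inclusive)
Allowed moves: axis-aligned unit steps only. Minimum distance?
7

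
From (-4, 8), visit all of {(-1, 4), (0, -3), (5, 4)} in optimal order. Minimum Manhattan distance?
25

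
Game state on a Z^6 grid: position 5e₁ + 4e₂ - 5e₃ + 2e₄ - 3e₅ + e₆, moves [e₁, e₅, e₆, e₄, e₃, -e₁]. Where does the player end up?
(5, 4, -4, 3, -2, 2)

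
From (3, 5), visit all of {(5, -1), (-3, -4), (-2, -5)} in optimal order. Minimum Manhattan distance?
21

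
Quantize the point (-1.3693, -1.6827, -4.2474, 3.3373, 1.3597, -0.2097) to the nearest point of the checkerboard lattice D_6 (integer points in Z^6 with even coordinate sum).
(-2, -2, -4, 3, 1, 0)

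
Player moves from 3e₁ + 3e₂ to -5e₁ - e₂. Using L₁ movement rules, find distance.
12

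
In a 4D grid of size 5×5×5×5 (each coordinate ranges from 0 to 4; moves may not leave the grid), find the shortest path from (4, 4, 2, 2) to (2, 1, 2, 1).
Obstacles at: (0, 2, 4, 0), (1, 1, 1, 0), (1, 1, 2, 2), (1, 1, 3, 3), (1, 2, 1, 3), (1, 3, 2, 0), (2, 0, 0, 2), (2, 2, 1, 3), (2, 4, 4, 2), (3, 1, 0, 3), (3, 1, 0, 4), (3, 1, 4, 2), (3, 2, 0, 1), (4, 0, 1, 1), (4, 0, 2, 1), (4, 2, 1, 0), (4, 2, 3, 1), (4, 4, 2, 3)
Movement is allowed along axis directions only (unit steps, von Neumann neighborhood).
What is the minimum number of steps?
6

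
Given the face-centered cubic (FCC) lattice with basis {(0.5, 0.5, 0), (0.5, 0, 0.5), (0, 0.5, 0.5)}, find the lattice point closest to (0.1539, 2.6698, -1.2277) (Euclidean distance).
(0, 2.5, -1.5)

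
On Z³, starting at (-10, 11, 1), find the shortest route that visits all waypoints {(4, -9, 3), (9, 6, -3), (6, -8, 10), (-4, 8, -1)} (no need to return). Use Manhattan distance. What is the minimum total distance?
64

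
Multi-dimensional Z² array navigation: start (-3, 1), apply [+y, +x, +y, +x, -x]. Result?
(-2, 3)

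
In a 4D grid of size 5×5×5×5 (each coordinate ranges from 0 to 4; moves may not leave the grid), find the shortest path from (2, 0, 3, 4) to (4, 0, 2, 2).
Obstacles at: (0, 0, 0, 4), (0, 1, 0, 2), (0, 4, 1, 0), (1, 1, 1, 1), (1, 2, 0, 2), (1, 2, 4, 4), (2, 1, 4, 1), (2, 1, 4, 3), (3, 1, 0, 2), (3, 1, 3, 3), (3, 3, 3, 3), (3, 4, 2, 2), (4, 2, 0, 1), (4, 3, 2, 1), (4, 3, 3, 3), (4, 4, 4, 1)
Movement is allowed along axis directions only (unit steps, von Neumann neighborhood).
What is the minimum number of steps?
5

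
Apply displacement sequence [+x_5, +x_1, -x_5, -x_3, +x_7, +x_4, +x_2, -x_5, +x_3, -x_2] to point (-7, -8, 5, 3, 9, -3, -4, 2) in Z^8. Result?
(-6, -8, 5, 4, 8, -3, -3, 2)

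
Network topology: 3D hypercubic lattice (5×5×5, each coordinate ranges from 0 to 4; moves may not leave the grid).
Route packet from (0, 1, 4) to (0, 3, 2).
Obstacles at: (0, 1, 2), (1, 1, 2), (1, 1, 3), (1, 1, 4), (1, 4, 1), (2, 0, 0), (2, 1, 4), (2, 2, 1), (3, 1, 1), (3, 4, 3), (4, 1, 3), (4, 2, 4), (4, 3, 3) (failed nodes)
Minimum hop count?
4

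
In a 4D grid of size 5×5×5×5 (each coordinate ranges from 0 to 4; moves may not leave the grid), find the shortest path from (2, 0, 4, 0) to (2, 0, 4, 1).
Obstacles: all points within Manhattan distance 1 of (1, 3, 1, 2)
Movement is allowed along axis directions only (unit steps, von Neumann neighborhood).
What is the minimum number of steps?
1
(one shortest path: (2, 0, 4, 0) → (2, 0, 4, 1))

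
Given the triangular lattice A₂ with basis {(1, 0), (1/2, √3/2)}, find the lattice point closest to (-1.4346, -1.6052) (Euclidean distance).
(-1, -1.732)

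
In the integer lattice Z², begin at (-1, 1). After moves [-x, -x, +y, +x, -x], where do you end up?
(-3, 2)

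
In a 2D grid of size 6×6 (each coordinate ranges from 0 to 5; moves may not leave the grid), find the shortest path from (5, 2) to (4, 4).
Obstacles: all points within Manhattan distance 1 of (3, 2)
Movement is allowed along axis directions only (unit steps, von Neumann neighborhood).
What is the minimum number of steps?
3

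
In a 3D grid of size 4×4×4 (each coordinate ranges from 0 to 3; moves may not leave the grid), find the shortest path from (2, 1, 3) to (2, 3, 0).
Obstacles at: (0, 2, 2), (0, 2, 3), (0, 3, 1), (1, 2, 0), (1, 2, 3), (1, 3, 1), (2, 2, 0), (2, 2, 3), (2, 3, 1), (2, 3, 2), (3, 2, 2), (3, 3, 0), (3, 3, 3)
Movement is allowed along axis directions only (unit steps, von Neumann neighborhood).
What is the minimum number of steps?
9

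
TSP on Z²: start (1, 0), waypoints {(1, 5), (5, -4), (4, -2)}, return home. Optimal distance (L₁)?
26
(one optimal route: (1, 0) → (1, 5) → (5, -4) → (4, -2) → (1, 0))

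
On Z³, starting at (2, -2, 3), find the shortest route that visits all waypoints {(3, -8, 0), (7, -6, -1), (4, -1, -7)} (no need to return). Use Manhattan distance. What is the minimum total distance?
31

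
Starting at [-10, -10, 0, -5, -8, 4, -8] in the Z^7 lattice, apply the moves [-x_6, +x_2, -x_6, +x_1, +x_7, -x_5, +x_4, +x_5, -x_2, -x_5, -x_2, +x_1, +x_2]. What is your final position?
(-8, -10, 0, -4, -9, 2, -7)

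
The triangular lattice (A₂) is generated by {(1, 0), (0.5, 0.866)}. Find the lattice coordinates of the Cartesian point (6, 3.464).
4b₁ + 4b₂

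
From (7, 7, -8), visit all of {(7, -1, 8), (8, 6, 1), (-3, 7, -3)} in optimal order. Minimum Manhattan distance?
46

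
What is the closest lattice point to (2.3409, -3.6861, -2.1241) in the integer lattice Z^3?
(2, -4, -2)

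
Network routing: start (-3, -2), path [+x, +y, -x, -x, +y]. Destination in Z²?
(-4, 0)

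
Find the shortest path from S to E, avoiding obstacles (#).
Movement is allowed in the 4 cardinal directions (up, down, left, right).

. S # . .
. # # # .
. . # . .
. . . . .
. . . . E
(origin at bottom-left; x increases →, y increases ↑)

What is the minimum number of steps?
9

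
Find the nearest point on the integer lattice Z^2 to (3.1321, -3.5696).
(3, -4)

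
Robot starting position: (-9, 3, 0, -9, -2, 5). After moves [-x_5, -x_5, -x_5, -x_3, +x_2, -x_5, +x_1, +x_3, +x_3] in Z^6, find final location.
(-8, 4, 1, -9, -6, 5)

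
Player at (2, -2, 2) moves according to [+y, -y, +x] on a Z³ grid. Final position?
(3, -2, 2)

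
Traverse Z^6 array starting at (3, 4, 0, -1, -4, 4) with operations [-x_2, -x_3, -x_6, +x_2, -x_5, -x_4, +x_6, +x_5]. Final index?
(3, 4, -1, -2, -4, 4)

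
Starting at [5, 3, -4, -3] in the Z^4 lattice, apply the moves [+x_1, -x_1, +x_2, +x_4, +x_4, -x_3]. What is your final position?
(5, 4, -5, -1)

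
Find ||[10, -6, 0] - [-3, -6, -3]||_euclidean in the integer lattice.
13.3417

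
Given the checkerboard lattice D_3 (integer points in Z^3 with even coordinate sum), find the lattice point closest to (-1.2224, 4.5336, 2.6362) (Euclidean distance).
(-1, 4, 3)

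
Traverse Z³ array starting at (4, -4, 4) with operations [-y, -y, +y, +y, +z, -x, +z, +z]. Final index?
(3, -4, 7)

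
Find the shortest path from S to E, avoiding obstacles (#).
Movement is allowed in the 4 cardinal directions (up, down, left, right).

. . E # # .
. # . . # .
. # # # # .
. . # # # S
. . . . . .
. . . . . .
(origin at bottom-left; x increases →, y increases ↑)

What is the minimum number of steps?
12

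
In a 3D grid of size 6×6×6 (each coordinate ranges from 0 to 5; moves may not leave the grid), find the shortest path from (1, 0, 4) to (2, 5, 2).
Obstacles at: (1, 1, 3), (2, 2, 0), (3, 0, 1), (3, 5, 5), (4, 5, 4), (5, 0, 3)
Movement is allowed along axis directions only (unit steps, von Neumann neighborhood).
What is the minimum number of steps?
8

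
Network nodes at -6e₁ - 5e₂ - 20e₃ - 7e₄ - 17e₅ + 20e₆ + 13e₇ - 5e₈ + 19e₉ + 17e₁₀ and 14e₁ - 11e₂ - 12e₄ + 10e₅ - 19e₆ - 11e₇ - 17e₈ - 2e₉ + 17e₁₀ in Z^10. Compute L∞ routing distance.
39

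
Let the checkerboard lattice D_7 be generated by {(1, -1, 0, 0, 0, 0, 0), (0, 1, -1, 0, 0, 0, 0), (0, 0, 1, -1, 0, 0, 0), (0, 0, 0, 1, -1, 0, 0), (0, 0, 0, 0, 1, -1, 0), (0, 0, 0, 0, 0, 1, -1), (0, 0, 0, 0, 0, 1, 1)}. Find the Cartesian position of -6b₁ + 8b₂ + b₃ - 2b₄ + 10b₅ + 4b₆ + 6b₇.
(-6, 14, -7, -3, 12, 0, 2)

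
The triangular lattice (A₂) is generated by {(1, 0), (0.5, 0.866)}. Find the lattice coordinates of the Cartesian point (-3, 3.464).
-5b₁ + 4b₂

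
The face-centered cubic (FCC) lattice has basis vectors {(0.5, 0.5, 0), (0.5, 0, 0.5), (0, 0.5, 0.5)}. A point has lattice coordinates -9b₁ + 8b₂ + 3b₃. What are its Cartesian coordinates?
(-0.5, -3, 5.5)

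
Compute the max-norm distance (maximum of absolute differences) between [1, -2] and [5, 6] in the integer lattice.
8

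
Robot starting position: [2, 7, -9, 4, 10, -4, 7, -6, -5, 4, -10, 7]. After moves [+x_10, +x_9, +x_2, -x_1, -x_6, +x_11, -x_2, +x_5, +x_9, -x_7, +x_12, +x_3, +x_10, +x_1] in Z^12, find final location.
(2, 7, -8, 4, 11, -5, 6, -6, -3, 6, -9, 8)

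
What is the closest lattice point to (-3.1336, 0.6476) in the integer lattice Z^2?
(-3, 1)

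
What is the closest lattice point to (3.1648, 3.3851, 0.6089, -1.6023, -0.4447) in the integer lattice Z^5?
(3, 3, 1, -2, 0)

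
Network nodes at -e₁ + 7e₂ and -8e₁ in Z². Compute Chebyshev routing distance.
7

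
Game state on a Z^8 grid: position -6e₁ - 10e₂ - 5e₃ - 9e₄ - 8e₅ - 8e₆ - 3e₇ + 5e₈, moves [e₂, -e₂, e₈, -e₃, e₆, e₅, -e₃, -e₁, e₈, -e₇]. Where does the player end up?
(-7, -10, -7, -9, -7, -7, -4, 7)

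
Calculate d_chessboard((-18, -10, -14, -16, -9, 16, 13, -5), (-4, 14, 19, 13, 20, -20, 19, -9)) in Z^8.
36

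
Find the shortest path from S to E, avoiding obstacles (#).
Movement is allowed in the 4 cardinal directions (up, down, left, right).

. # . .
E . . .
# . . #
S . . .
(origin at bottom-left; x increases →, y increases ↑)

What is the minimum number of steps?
4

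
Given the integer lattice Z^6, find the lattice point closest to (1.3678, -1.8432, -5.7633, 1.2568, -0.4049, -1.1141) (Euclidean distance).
(1, -2, -6, 1, 0, -1)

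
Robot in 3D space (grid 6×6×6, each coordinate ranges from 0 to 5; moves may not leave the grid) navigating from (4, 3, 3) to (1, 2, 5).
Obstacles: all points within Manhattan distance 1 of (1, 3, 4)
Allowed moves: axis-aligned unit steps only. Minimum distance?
6
(one shortest path: (4, 3, 3) → (3, 3, 3) → (2, 3, 3) → (2, 2, 3) → (2, 2, 4) → (2, 2, 5) → (1, 2, 5))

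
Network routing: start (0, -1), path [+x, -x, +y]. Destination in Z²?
(0, 0)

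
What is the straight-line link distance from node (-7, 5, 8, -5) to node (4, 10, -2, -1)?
16.1864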